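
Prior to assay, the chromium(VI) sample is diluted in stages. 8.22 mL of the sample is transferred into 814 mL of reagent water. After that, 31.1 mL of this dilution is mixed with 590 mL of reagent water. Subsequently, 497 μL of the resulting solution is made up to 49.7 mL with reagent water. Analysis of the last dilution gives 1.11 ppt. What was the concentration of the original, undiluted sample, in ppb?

222 ppb

Overall dilution factor = 100.0 × 19.97 × 100 = 2.00 × 10⁵.
Original = 1.11 ppt × 2.00 × 10⁵ = 2.22 × 10⁵ ppt = 222 ppb.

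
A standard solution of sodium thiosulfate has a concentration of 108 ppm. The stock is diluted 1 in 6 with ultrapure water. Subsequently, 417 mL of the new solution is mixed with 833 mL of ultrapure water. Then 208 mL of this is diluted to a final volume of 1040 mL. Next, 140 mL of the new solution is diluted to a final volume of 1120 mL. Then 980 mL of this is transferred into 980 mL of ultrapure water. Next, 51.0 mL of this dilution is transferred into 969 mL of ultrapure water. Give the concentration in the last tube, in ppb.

3.75 ppb

Overall dilution factor = 6 × 2.998 × 5 × 8 × 2 × 20 = 2.88 × 10⁴.
108 ppm / 2.88 × 10⁴ = 3.75 × 10⁻³ ppm = 3.75 ppb.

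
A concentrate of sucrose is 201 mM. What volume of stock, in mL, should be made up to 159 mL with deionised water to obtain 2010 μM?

2010 μM = 2.01 mM.
V₁ = C₂V₂/C₁ = 2.01 × 159 / 201 = 1.59 mL.

1.59 mL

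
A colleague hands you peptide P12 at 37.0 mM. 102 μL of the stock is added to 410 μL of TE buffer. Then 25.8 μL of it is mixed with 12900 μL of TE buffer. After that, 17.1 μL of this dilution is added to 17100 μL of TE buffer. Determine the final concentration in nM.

Overall dilution factor = 5.020 × 501 × 1001 = 2.52 × 10⁶.
37.0 mM / 2.52 × 10⁶ = 1.47 × 10⁻⁵ mM = 14.7 nM.

14.7 nM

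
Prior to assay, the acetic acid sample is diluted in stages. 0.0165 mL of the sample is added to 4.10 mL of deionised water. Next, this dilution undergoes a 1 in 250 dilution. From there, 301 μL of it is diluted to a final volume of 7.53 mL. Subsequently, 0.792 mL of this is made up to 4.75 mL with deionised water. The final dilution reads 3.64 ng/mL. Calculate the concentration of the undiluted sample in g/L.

34.1 g/L

Overall dilution factor = 249.5 × 250 × 25.02 × 5.997 = 9.36 × 10⁶.
Original = 3.64 ng/mL × 9.36 × 10⁶ = 3.41 × 10⁷ ng/mL = 34.1 g/L.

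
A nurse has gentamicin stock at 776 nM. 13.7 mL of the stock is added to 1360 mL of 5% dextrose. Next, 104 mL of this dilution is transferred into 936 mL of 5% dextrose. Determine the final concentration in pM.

Overall dilution factor = 100.3 × 10 = 1003.
776 nM / 1003 = 0.774 nM = 774 pM.

774 pM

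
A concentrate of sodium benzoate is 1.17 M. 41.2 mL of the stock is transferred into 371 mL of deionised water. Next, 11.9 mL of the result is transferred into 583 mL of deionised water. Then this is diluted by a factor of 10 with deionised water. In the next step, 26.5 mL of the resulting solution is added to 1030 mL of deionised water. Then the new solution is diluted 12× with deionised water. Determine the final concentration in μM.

0.489 μM

Overall dilution factor = 10.00 × 49.99 × 10 × 39.87 × 12 = 2.39 × 10⁶.
1.17 M / 2.39 × 10⁶ = 4.89 × 10⁻⁷ M = 0.489 μM.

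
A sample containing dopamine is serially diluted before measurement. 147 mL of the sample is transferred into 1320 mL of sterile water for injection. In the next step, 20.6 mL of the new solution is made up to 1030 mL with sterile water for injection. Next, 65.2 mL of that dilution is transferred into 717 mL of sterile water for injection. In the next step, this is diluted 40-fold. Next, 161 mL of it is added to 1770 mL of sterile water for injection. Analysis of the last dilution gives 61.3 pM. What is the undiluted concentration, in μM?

Overall dilution factor = 9.980 × 50 × 12.00 × 40 × 11.99 = 2.87 × 10⁶.
Original = 61.3 pM × 2.87 × 10⁶ = 1.76 × 10⁸ pM = 176 μM.

176 μM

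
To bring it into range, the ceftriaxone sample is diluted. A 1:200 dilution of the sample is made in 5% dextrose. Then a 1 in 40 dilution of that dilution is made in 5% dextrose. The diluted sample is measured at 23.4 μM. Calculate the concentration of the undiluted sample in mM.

Overall dilution factor = 200 × 40 = 8000.
Original = 23.4 μM × 8000 = 1.87 × 10⁵ μM = 187 mM.

187 mM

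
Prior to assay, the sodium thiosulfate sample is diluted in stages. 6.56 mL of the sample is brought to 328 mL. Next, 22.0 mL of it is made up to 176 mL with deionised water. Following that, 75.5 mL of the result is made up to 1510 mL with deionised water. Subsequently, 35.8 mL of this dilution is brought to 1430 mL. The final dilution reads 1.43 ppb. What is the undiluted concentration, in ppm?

Overall dilution factor = 50 × 8 × 20 × 39.94 = 3.20 × 10⁵.
Original = 1.43 ppb × 3.20 × 10⁵ = 4.57 × 10⁵ ppb = 457 ppm.

457 ppm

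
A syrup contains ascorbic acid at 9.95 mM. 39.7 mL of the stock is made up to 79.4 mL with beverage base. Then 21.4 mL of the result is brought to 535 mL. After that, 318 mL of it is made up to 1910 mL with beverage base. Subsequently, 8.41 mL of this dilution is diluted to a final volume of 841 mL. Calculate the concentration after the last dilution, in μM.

0.331 μM

Overall dilution factor = 2 × 25 × 6.006 × 100 = 3.00 × 10⁴.
9.95 mM / 3.00 × 10⁴ = 3.31 × 10⁻⁴ mM = 0.331 μM.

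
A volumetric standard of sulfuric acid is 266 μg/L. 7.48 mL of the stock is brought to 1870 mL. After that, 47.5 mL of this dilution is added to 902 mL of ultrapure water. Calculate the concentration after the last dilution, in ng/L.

53.2 ng/L

Overall dilution factor = 250 × 19.99 = 4997.
266 μg/L / 4997 = 0.0532 μg/L = 53.2 ng/L.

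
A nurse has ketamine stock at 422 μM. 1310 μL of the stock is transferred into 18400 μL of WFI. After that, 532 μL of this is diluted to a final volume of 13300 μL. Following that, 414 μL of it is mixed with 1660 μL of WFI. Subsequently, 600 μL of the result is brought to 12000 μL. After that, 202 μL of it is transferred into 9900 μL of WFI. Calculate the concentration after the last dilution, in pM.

224 pM

Overall dilution factor = 15.05 × 25 × 5.010 × 20 × 50.01 = 1.88 × 10⁶.
422 μM / 1.88 × 10⁶ = 2.24 × 10⁻⁴ μM = 224 pM.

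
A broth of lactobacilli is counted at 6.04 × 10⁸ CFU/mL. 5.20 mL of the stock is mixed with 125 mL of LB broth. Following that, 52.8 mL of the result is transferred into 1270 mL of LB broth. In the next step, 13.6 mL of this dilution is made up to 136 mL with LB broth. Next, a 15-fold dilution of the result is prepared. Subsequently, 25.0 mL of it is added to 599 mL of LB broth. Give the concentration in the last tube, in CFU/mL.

Overall dilution factor = 25.04 × 25.05 × 10 × 15 × 24.96 = 2.35 × 10⁶.
6.04 × 10⁸ CFU/mL / 2.35 × 10⁶ = 257 CFU/mL.

257 CFU/mL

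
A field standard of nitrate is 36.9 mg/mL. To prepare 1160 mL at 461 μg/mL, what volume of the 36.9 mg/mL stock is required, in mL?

14.5 mL

461 μg/mL = 0.461 mg/mL.
V₁ = C₂V₂/C₁ = 0.461 × 1160 / 36.9 = 14.5 mL.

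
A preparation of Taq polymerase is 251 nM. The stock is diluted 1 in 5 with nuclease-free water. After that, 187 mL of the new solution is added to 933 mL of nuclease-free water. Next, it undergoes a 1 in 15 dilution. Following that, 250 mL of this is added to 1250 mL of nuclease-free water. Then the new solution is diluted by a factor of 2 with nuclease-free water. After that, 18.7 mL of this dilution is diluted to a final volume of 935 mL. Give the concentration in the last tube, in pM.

Overall dilution factor = 5 × 5.989 × 15 × 6 × 2 × 50 = 2.70 × 10⁵.
251 nM / 2.70 × 10⁵ = 9.31 × 10⁻⁴ nM = 0.931 pM.

0.931 pM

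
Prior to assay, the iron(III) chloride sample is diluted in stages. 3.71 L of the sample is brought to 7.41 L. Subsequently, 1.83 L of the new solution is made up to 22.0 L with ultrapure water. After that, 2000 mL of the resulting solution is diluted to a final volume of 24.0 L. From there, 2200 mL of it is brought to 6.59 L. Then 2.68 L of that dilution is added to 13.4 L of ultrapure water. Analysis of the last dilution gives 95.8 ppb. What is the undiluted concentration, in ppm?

Overall dilution factor = 1.997 × 12.02 × 12 × 2.995 × 6 = 5179.
Original = 95.8 ppb × 5179 = 4.96 × 10⁵ ppb = 496 ppm.

496 ppm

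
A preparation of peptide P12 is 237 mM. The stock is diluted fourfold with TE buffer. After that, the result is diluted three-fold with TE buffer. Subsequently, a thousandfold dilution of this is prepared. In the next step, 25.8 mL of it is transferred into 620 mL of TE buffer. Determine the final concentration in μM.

Overall dilution factor = 4 × 3 × 1000 × 25.03 = 3.00 × 10⁵.
237 mM / 3.00 × 10⁵ = 7.89 × 10⁻⁴ mM = 0.789 μM.

0.789 μM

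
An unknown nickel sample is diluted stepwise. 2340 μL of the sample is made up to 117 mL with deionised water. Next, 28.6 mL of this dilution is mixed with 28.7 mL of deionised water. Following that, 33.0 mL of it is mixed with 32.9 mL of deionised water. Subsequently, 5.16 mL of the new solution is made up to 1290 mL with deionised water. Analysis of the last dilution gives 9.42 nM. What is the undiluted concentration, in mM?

0.471 mM

Overall dilution factor = 50 × 2.003 × 1.997 × 250 = 5.00 × 10⁴.
Original = 9.42 nM × 5.00 × 10⁴ = 4.71 × 10⁵ nM = 0.471 mM.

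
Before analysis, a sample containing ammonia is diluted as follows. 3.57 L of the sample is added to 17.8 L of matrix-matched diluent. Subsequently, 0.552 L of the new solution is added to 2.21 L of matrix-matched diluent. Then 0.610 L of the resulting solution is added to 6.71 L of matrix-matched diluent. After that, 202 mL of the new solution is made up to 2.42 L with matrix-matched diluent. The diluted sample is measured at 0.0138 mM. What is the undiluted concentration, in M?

0.0594 M

Overall dilution factor = 5.986 × 5.004 × 12 × 11.98 = 4306.
Original = 0.0138 mM × 4306 = 59.4 mM = 0.0594 M.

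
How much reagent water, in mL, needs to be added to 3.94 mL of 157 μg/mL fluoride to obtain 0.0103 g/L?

56.1 mL

0.0103 g/L = 10.3 μg/mL.
V₂ = C₁V₁/C₂ = 157 × 3.94 / 10.3 = 60.1 mL.
Diluent to add = V₂ − V₁ = 60.1 − 3.94 = 56.1 mL.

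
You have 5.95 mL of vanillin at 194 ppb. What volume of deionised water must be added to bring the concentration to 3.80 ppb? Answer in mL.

298 mL

V₂ = C₁V₁/C₂ = 194 × 5.95 / 3.80 = 304 mL.
Diluent to add = V₂ − V₁ = 304 − 5.95 = 298 mL.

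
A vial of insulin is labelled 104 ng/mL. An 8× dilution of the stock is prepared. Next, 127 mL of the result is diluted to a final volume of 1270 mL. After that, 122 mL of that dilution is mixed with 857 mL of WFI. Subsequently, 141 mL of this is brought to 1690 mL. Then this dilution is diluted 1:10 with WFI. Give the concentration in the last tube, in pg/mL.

1.35 pg/mL

Overall dilution factor = 8 × 10 × 8.025 × 11.99 × 10 = 7.69 × 10⁴.
104 ng/mL / 7.69 × 10⁴ = 1.35 × 10⁻³ ng/mL = 1.35 pg/mL.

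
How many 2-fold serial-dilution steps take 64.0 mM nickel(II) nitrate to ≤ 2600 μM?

5

Need 2ⁿ ≥ 24.6, so n ≥ log(24.6)/log(2) = 4.62.
Minimum whole steps: n = 5.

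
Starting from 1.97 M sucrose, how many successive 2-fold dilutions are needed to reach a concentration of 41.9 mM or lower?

Need 2ⁿ ≥ 47.0, so n ≥ log(47.0)/log(2) = 5.56.
Minimum whole steps: n = 6.

6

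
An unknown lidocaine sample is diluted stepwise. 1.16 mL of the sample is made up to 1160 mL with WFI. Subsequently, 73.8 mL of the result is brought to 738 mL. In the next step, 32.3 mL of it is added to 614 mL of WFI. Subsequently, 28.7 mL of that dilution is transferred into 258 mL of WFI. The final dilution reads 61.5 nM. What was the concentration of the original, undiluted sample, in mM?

123 mM

Overall dilution factor = 1000 × 10 × 20.01 × 9.990 = 2.00 × 10⁶.
Original = 61.5 nM × 2.00 × 10⁶ = 1.23 × 10⁸ nM = 123 mM.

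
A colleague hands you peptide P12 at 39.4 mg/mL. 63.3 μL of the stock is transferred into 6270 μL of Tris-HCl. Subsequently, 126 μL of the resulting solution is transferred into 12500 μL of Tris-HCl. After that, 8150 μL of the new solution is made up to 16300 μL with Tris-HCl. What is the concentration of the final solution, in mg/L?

1.96 mg/L

Overall dilution factor = 100.1 × 100.2 × 2 = 2.01 × 10⁴.
39.4 mg/mL / 2.01 × 10⁴ = 1.96 × 10⁻³ mg/mL = 1.96 mg/L.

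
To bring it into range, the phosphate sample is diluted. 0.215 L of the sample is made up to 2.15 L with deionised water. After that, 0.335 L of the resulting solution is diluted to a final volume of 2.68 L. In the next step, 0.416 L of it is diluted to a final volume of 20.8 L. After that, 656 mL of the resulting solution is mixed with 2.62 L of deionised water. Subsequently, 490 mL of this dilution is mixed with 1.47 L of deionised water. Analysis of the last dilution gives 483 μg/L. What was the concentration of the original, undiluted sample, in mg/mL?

Overall dilution factor = 10 × 8 × 50 × 4.994 × 4 = 7.99 × 10⁴.
Original = 483 μg/L × 7.99 × 10⁴ = 3.86 × 10⁷ μg/L = 38.6 mg/mL.

38.6 mg/mL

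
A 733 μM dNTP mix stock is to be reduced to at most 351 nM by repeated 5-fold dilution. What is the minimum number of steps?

5

Need 5ⁿ ≥ 2088, so n ≥ log(2088)/log(5) = 4.75.
Minimum whole steps: n = 5.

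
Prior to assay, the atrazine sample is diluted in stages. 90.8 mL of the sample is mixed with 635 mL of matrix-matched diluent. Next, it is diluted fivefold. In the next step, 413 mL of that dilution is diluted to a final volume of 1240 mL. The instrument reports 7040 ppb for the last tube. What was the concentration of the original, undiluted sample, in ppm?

Overall dilution factor = 7.993 × 5 × 3.002 = 120.
Original = 7040 ppb × 120 = 8.45 × 10⁵ ppb = 845 ppm.

845 ppm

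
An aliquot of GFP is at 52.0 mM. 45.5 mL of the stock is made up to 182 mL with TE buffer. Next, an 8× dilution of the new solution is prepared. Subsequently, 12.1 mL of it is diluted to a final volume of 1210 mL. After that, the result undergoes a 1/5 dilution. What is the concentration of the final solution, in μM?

3.25 μM

Overall dilution factor = 4 × 8 × 100 × 5 = 1.60 × 10⁴.
52.0 mM / 1.60 × 10⁴ = 3.25 × 10⁻³ mM = 3.25 μM.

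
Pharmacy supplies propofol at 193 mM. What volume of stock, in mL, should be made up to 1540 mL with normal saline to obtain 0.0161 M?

0.0161 M = 16.1 mM.
V₁ = C₂V₂/C₁ = 16.1 × 1540 / 193 = 128 mL.

128 mL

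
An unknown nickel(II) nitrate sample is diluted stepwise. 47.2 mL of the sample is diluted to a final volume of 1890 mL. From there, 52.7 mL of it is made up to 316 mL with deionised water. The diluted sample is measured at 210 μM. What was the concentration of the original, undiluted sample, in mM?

50.4 mM

Overall dilution factor = 40.04 × 5.996 = 240.
Original = 210 μM × 240 = 5.04 × 10⁴ μM = 50.4 mM.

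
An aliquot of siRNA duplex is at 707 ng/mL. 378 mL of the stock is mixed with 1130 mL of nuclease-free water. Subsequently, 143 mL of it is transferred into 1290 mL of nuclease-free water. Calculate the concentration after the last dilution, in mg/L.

0.0177 mg/L

Overall dilution factor = 3.989 × 10.02 = 40.0.
707 ng/mL / 40.0 = 17.7 ng/mL = 0.0177 mg/L.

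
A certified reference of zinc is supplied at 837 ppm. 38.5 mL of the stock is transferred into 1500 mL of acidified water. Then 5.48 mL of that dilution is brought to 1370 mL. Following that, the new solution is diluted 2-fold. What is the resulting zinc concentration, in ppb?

41.9 ppb

Overall dilution factor = 39.96 × 250 × 2 = 2.00 × 10⁴.
837 ppm / 2.00 × 10⁴ = 0.0419 ppm = 41.9 ppb.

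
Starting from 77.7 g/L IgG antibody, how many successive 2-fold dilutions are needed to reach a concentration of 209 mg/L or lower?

9

Need 2ⁿ ≥ 372, so n ≥ log(372)/log(2) = 8.54.
Minimum whole steps: n = 9.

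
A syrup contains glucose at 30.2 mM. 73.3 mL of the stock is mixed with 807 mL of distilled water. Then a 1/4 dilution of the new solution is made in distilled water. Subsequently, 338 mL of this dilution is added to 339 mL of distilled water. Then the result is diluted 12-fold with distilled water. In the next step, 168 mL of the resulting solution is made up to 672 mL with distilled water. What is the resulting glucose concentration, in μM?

Overall dilution factor = 12.01 × 4 × 2.003 × 12 × 4 = 4618.
30.2 mM / 4618 = 6.54 × 10⁻³ mM = 6.54 μM.

6.54 μM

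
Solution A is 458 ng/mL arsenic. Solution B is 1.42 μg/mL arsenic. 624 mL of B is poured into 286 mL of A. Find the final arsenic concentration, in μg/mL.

C_B = 1.42 μg/mL = 1420 ng/mL.
C_mix = (C_A·V_A + C_B·V_B)/(V_A + V_B) = (458×286 + 1420×624) / 910.0 = 1118 ng/mL = 1.12 μg/mL.

1.12 μg/mL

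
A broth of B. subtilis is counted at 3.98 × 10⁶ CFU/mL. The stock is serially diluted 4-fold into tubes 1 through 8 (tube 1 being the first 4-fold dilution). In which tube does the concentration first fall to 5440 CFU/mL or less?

tube 5

Tube n has concentration 3.98 × 10⁶ CFU/mL / 4ⁿ.
Need 4ⁿ ≥ 3.98 × 10⁶ CFU/mL / 5440 CFU/mL = 732, so n ≥ 4.76.
First such tube: n = 5.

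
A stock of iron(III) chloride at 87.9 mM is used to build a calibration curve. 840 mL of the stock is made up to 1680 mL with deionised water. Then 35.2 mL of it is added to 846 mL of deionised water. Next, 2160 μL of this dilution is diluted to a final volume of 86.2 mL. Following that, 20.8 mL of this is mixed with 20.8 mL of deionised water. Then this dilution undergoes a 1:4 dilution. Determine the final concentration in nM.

5500 nM

Overall dilution factor = 2 × 25.03 × 39.91 × 2 × 4 = 1.60 × 10⁴.
87.9 mM / 1.60 × 10⁴ = 5.50 × 10⁻³ mM = 5500 nM.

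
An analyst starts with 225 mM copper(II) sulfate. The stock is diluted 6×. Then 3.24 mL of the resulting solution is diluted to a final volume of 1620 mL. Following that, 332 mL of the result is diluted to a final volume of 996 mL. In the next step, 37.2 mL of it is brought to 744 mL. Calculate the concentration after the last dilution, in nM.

1250 nM

Overall dilution factor = 6 × 500 × 3 × 20 = 1.80 × 10⁵.
225 mM / 1.80 × 10⁵ = 1.25 × 10⁻³ mM = 1250 nM.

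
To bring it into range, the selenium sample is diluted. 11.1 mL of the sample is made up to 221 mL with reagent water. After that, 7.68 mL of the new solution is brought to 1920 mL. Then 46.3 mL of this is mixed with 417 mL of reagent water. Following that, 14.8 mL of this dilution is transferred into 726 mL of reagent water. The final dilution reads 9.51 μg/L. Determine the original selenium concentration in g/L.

Overall dilution factor = 19.91 × 250 × 10.01 × 50.05 = 2.49 × 10⁶.
Original = 9.51 μg/L × 2.49 × 10⁶ = 2.37 × 10⁷ μg/L = 23.7 g/L.

23.7 g/L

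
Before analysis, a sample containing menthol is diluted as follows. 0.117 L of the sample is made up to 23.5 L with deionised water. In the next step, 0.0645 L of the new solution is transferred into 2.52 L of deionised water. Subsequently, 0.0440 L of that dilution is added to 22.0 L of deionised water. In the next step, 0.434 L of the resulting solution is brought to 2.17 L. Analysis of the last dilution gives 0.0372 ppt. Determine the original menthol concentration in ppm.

0.750 ppm

Overall dilution factor = 200.9 × 40.07 × 501 × 5 = 2.02 × 10⁷.
Original = 0.0372 ppt × 2.02 × 10⁷ = 7.50 × 10⁵ ppt = 0.750 ppm.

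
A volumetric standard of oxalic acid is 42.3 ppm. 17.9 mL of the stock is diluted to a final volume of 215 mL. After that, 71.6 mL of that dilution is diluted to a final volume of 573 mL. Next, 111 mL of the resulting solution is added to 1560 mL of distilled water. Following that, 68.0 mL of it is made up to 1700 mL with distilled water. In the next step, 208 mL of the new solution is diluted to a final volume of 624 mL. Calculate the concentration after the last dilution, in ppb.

Overall dilution factor = 12.01 × 8.003 × 15.05 × 25 × 3 = 1.09 × 10⁵.
42.3 ppm / 1.09 × 10⁵ = 3.90 × 10⁻⁴ ppm = 0.390 ppb.

0.390 ppb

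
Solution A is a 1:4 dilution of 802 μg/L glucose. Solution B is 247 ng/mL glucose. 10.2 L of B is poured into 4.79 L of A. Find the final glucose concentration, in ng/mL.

C_A = 802 μg/L / 4 = 200 μg/L.
C_B = 247 ng/mL = 247 μg/L.
C_mix = (C_A·V_A + C_B·V_B)/(V_A + V_B) = (200×4.79 + 247×10.2) / 14.99 = 232 μg/L = 232 ng/mL.

232 ng/mL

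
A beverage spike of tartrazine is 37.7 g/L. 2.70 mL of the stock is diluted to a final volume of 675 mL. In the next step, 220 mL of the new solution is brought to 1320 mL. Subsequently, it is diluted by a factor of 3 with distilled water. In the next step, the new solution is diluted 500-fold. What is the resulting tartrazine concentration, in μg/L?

16.8 μg/L

Overall dilution factor = 250 × 6 × 3 × 500 = 2.25 × 10⁶.
37.7 g/L / 2.25 × 10⁶ = 1.68 × 10⁻⁵ g/L = 16.8 μg/L.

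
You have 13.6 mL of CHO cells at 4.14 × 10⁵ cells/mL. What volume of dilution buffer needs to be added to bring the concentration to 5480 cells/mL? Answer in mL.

1010 mL

V₂ = C₁V₁/C₂ = 4.14 × 10⁵ × 13.6 / 5480 = 1027 mL.
Diluent to add = V₂ − V₁ = 1027 − 13.6 = 1010 mL.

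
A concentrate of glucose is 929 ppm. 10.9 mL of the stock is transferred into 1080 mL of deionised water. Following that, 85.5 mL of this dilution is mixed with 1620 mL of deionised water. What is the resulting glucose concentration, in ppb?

Overall dilution factor = 100.1 × 19.95 = 1996.
929 ppm / 1996 = 0.465 ppm = 465 ppb.

465 ppb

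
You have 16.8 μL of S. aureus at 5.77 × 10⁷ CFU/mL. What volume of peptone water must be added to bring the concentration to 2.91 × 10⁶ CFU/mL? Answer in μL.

316 μL

V₂ = C₁V₁/C₂ = 5.77 × 10⁷ × 16.8 / 2.91 × 10⁶ = 333 μL.
Diluent to add = V₂ − V₁ = 333 − 16.8 = 316 μL.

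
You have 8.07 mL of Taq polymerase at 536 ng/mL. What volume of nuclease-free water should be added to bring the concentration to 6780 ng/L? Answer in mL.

6780 ng/L = 6.78 ng/mL.
V₂ = C₁V₁/C₂ = 536 × 8.07 / 6.78 = 638 mL.
Diluent to add = V₂ − V₁ = 638 − 8.07 = 630 mL.

630 mL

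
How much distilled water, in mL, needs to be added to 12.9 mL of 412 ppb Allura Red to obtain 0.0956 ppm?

42.7 mL

0.0956 ppm = 95.6 ppb.
V₂ = C₁V₁/C₂ = 412 × 12.9 / 95.6 = 55.6 mL.
Diluent to add = V₂ − V₁ = 55.6 − 12.9 = 42.7 mL.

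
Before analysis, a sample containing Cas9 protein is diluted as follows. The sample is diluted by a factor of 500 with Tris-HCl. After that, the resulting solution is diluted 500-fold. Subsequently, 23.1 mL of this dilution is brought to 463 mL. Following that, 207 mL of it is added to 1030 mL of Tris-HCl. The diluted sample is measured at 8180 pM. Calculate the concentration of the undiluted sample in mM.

245 mM

Overall dilution factor = 500 × 500 × 20.04 × 5.976 = 2.99 × 10⁷.
Original = 8180 pM × 2.99 × 10⁷ = 2.45 × 10¹¹ pM = 245 mM.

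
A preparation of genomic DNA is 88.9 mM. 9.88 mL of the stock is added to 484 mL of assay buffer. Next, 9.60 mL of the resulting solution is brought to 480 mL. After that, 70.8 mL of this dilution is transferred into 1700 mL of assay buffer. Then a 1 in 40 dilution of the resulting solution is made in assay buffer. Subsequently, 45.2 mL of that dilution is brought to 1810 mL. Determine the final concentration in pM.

Overall dilution factor = 49.99 × 50 × 25.01 × 40 × 40.04 = 1.00 × 10⁸.
88.9 mM / 1.00 × 10⁸ = 8.88 × 10⁻⁷ mM = 888 pM.

888 pM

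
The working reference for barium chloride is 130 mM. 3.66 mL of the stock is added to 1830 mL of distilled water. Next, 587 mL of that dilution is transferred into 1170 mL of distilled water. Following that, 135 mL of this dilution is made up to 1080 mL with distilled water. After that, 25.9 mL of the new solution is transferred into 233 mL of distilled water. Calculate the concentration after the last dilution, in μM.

1.08 μM

Overall dilution factor = 501 × 2.993 × 8 × 9.996 = 1.20 × 10⁵.
130 mM / 1.20 × 10⁵ = 1.08 × 10⁻³ mM = 1.08 μM.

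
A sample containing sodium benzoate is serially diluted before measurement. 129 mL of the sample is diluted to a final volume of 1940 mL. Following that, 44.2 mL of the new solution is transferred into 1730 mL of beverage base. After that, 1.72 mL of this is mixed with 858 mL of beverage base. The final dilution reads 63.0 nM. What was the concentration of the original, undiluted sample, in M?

Overall dilution factor = 15.04 × 40.14 × 499.8 = 3.02 × 10⁵.
Original = 63.0 nM × 3.02 × 10⁵ = 1.90 × 10⁷ nM = 0.0190 M.

0.0190 M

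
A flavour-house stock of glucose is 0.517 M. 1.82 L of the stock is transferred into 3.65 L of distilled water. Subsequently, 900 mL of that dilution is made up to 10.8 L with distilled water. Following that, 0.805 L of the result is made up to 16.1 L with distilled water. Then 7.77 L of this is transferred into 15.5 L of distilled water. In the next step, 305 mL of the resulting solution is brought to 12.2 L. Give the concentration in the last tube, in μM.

5.98 μM

Overall dilution factor = 3.005 × 12 × 20 × 2.995 × 40 = 8.64 × 10⁴.
0.517 M / 8.64 × 10⁴ = 5.98 × 10⁻⁶ M = 5.98 μM.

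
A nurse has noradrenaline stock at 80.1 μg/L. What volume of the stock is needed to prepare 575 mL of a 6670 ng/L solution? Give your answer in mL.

47.9 mL

6670 ng/L = 6.67 μg/L.
V₁ = C₂V₂/C₁ = 6.67 × 575 / 80.1 = 47.9 mL.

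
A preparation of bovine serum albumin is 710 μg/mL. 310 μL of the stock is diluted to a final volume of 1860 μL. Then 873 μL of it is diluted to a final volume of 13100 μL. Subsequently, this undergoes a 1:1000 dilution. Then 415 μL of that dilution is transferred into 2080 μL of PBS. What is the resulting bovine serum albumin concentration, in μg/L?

1.31 μg/L

Overall dilution factor = 6 × 15.01 × 1000 × 6.012 = 5.41 × 10⁵.
710 μg/mL / 5.41 × 10⁵ = 1.31 × 10⁻³ μg/mL = 1.31 μg/L.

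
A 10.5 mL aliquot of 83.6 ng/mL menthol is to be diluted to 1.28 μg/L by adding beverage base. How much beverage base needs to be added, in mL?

1.28 μg/L = 1.28 ng/mL.
V₂ = C₁V₁/C₂ = 83.6 × 10.5 / 1.28 = 686 mL.
Diluent to add = V₂ − V₁ = 686 − 10.5 = 675 mL.

675 mL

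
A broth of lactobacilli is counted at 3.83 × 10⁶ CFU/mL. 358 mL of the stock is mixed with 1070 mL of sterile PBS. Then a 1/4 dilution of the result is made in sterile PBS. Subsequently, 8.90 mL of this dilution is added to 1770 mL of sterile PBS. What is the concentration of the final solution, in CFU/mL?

1200 CFU/mL

Overall dilution factor = 3.989 × 4 × 199.9 = 3189.
3.83 × 10⁶ CFU/mL / 3189 = 1200 CFU/mL.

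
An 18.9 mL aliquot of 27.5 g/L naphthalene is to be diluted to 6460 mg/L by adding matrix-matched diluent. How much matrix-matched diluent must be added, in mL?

61.6 mL

6460 mg/L = 6.46 g/L.
V₂ = C₁V₁/C₂ = 27.5 × 18.9 / 6.46 = 80.5 mL.
Diluent to add = V₂ − V₁ = 80.5 − 18.9 = 61.6 mL.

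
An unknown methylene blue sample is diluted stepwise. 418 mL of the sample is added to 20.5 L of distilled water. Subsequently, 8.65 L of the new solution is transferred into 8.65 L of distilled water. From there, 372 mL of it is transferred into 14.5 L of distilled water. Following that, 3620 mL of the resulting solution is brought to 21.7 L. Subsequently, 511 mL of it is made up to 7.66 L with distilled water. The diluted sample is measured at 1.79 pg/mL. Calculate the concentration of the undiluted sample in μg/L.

644 μg/L

Overall dilution factor = 50.04 × 2 × 39.98 × 5.994 × 14.99 = 3.60 × 10⁵.
Original = 1.79 pg/mL × 3.60 × 10⁵ = 6.44 × 10⁵ pg/mL = 644 μg/L.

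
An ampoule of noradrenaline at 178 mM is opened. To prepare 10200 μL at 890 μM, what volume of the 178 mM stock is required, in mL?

0.0510 mL

890 μM = 0.890 mM.
V₁ = C₂V₂/C₁ = 0.890 × 10200 / 178 = 51.0 μL = 0.0510 mL.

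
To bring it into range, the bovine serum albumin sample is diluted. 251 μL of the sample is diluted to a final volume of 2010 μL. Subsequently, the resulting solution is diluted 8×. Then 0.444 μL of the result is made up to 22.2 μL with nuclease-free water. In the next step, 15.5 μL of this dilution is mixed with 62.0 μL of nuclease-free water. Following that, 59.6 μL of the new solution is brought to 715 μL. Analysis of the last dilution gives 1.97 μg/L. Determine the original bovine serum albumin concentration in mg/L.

379 mg/L

Overall dilution factor = 8.008 × 8 × 50 × 5 × 12.00 = 1.92 × 10⁵.
Original = 1.97 μg/L × 1.92 × 10⁵ = 3.79 × 10⁵ μg/L = 379 mg/L.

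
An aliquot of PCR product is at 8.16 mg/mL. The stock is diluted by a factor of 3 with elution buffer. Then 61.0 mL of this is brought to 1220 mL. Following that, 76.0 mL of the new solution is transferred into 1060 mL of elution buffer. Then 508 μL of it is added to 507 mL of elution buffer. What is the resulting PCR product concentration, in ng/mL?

Overall dilution factor = 3 × 20 × 14.95 × 999.0 = 8.96 × 10⁵.
8.16 mg/mL / 8.96 × 10⁵ = 9.11 × 10⁻⁶ mg/mL = 9.11 ng/mL.

9.11 ng/mL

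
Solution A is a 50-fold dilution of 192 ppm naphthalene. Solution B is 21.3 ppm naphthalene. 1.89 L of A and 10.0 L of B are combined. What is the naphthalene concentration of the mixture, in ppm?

C_A = 192 ppm / 50 = 3.84 ppm.
C_mix = (C_A·V_A + C_B·V_B)/(V_A + V_B) = (3.84×1.89 + 21.3×10.0) / 11.89 = 18.5 ppm.

18.5 ppm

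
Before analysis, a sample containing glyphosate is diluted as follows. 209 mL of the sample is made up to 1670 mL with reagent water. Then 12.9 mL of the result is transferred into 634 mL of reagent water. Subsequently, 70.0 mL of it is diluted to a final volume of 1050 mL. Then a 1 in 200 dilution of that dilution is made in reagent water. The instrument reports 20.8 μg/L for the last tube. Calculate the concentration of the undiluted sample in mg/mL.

25.0 mg/mL

Overall dilution factor = 7.990 × 50.15 × 15 × 200 = 1.20 × 10⁶.
Original = 20.8 μg/L × 1.20 × 10⁶ = 2.50 × 10⁷ μg/L = 25.0 mg/mL.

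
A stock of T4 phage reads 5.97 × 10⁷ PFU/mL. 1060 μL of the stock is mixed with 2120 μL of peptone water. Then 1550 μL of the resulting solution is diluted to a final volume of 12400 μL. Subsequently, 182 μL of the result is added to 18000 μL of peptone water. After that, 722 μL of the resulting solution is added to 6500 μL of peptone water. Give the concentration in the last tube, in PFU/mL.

Overall dilution factor = 3 × 8 × 99.90 × 10.00 = 2.40 × 10⁴.
5.97 × 10⁷ PFU/mL / 2.40 × 10⁴ = 2490 PFU/mL.

2490 PFU/mL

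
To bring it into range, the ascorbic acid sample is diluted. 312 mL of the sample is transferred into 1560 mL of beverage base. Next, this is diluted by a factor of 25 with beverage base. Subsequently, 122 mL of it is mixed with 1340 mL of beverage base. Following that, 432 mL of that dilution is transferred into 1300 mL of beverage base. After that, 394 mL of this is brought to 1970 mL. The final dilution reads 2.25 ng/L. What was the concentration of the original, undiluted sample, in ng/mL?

Overall dilution factor = 6 × 25 × 11.98 × 4.009 × 5 = 3.60 × 10⁴.
Original = 2.25 ng/L × 3.60 × 10⁴ = 8.11 × 10⁴ ng/L = 81.1 ng/mL.

81.1 ng/mL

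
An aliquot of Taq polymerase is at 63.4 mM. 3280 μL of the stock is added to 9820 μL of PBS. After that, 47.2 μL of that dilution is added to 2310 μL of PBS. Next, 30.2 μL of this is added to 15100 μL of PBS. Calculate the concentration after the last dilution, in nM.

634 nM

Overall dilution factor = 3.994 × 49.94 × 501 = 9.99 × 10⁴.
63.4 mM / 9.99 × 10⁴ = 6.34 × 10⁻⁴ mM = 634 nM.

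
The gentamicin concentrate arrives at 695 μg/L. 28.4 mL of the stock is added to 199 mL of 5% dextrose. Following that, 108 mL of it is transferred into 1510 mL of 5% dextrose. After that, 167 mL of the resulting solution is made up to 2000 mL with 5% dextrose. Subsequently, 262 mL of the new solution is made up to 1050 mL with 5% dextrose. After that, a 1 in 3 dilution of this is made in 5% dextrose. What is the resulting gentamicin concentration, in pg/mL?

Overall dilution factor = 8.007 × 14.98 × 11.98 × 4.008 × 3 = 1.73 × 10⁴.
695 μg/L / 1.73 × 10⁴ = 0.0402 μg/L = 40.2 pg/mL.

40.2 pg/mL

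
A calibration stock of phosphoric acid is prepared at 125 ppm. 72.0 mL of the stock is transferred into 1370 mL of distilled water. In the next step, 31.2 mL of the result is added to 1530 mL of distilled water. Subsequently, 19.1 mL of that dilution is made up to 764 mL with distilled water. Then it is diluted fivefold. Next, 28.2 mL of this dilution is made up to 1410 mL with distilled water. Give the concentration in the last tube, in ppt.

Overall dilution factor = 20.03 × 50.04 × 40 × 5 × 50 = 1.00 × 10⁷.
125 ppm / 1.00 × 10⁷ = 1.25 × 10⁻⁵ ppm = 12.5 ppt.

12.5 ppt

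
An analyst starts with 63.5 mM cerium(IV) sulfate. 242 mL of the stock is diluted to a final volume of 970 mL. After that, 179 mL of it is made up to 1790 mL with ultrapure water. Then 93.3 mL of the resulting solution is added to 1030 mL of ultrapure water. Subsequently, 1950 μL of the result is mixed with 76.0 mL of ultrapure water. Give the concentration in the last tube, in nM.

3290 nM

Overall dilution factor = 4.008 × 10 × 12.04 × 39.97 = 1.93 × 10⁴.
63.5 mM / 1.93 × 10⁴ = 3.29 × 10⁻³ mM = 3290 nM.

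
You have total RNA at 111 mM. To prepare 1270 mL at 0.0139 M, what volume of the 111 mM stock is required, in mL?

159 mL

0.0139 M = 13.9 mM.
V₁ = C₂V₂/C₁ = 13.9 × 1270 / 111 = 159 mL.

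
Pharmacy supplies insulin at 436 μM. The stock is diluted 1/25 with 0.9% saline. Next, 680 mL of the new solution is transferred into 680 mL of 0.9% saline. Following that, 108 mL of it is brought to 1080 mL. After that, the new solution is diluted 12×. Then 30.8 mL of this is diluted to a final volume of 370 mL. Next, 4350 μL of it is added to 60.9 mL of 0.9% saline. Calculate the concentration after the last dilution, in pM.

Overall dilution factor = 25 × 2 × 10 × 12 × 12.01 × 15 = 1.08 × 10⁶.
436 μM / 1.08 × 10⁶ = 4.03 × 10⁻⁴ μM = 403 pM.

403 pM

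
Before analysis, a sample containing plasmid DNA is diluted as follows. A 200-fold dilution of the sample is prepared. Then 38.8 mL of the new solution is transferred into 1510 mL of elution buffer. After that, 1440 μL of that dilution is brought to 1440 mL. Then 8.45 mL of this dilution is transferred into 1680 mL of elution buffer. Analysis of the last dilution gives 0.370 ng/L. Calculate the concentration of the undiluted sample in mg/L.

Overall dilution factor = 200 × 39.92 × 1000 × 199.8 = 1.60 × 10⁹.
Original = 0.370 ng/L × 1.60 × 10⁹ = 5.90 × 10⁸ ng/L = 590 mg/L.

590 mg/L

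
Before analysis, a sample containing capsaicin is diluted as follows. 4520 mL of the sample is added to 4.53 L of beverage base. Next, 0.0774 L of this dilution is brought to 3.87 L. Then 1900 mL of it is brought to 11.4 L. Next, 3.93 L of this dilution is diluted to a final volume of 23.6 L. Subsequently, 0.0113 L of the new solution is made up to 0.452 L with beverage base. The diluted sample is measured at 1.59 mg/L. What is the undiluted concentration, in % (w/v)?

22.9 % (w/v)

Overall dilution factor = 2.002 × 50 × 6 × 6.005 × 40 = 1.44 × 10⁵.
Original = 1.59 mg/L × 1.44 × 10⁵ = 2.29 × 10⁵ mg/L = 22.9 % (w/v).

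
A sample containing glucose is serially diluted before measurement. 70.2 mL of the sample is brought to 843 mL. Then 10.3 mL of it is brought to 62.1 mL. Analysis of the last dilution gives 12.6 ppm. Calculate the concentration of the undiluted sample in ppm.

912 ppm

Overall dilution factor = 12.01 × 6.029 = 72.4.
Original = 12.6 ppm × 72.4 = 912 ppm.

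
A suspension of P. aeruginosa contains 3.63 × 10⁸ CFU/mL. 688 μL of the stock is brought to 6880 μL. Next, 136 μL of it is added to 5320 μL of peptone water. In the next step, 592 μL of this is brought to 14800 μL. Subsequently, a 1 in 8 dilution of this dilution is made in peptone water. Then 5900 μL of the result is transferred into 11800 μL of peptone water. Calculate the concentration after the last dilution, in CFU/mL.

1510 CFU/mL

Overall dilution factor = 10 × 40.12 × 25 × 8 × 3 = 2.41 × 10⁵.
3.63 × 10⁸ CFU/mL / 2.41 × 10⁵ = 1510 CFU/mL.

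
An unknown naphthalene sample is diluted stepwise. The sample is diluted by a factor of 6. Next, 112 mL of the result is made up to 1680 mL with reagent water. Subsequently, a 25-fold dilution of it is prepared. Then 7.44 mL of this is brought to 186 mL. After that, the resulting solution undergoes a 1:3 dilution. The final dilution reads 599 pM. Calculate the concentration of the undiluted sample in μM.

Overall dilution factor = 6 × 15 × 25 × 25 × 3 = 1.69 × 10⁵.
Original = 599 pM × 1.69 × 10⁵ = 1.01 × 10⁸ pM = 101 μM.

101 μM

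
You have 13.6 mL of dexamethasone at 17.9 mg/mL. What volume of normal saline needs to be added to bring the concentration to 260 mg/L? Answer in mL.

260 mg/L = 0.260 mg/mL.
V₂ = C₁V₁/C₂ = 17.9 × 13.6 / 0.260 = 936 mL.
Diluent to add = V₂ − V₁ = 936 − 13.6 = 923 mL.

923 mL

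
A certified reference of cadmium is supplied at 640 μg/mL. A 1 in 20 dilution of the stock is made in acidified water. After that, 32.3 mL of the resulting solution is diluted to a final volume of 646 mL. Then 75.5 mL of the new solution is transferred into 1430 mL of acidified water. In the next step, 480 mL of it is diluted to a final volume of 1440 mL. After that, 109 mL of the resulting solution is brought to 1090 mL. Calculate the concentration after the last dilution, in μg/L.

2.67 μg/L

Overall dilution factor = 20 × 20 × 19.94 × 3 × 10 = 2.39 × 10⁵.
640 μg/mL / 2.39 × 10⁵ = 2.67 × 10⁻³ μg/mL = 2.67 μg/L.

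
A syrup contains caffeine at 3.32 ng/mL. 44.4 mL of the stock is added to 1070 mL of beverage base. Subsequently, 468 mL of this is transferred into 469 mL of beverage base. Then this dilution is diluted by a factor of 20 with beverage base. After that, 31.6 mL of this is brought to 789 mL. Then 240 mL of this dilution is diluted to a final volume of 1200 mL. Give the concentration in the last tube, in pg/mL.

0.0265 pg/mL

Overall dilution factor = 25.10 × 2.002 × 20 × 24.97 × 5 = 1.25 × 10⁵.
3.32 ng/mL / 1.25 × 10⁵ = 2.65 × 10⁻⁵ ng/mL = 0.0265 pg/mL.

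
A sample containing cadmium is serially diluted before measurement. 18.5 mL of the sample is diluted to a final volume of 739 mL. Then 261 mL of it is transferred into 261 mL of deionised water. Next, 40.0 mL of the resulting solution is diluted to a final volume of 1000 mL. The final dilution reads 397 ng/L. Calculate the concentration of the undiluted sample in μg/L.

Overall dilution factor = 39.95 × 2 × 25 = 1997.
Original = 397 ng/L × 1997 = 7.93 × 10⁵ ng/L = 793 μg/L.

793 μg/L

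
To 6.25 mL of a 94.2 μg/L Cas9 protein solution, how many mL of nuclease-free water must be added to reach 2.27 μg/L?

253 mL

V₂ = C₁V₁/C₂ = 94.2 × 6.25 / 2.27 = 259 mL.
Diluent to add = V₂ − V₁ = 259 − 6.25 = 253 mL.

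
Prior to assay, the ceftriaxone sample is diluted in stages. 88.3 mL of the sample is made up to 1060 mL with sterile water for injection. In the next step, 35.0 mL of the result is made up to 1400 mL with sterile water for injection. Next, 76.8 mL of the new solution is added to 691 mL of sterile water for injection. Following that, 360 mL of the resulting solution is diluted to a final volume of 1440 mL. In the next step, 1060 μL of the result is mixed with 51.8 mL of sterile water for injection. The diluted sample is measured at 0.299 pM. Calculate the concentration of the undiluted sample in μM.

Overall dilution factor = 12.00 × 40 × 9.997 × 4 × 49.87 = 9.58 × 10⁵.
Original = 0.299 pM × 9.58 × 10⁵ = 2.86 × 10⁵ pM = 0.286 μM.

0.286 μM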